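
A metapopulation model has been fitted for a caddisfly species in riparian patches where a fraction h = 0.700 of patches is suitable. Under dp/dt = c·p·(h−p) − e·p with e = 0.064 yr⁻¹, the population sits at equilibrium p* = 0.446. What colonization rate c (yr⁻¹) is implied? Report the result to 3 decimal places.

At equilibrium c(h−p*) = e, so c = e/(h−p*).
c = 0.064/(0.700 − 0.446) = 0.064/0.2540 = 0.2520.

0.252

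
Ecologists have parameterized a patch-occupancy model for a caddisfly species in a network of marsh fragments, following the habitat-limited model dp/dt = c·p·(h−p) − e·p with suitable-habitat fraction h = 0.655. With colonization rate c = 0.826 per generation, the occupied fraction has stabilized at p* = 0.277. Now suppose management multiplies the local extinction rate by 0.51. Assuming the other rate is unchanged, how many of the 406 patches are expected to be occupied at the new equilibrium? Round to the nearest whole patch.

Balance c(h−p*) = e gives e = 0.826×(0.655 − 0.27700) = 0.31223.
New p* = 0.655 − e/c = 0.655 − 0.15924/0.82600 = 0.46222.
Expected occupied = 406 × 0.46222 = 187.66 ≈ 188.

188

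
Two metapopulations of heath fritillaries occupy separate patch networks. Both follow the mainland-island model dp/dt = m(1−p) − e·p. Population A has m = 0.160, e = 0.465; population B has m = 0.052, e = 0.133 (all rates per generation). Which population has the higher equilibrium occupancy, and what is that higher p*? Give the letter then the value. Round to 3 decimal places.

A: p*_A = m/(m+e) = 0.160/0.6250 = 0.2560.
B: p*_B = 0.052/0.1850 = 0.2811.
B is higher at 0.2811.

B, 0.281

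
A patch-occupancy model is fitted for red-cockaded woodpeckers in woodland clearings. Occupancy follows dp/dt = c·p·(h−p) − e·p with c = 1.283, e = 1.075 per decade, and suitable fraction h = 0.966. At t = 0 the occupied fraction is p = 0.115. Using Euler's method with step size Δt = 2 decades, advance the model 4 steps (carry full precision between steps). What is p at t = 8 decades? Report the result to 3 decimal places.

Update rule: p ← p + [c·p·(h−p) − e·p]·Δt with Δt = 2.
  1  |  dp/dt·Δt = +0.003872  |  p_1 = 0.118872
  2  |  dp/dt·Δt = +0.002821  |  p_2 = 0.121693
  3  |  dp/dt·Δt = +0.002007  |  p_3 = 0.123700
  4  |  dp/dt·Δt = +0.001403  |  p_4 = 0.125103

0.125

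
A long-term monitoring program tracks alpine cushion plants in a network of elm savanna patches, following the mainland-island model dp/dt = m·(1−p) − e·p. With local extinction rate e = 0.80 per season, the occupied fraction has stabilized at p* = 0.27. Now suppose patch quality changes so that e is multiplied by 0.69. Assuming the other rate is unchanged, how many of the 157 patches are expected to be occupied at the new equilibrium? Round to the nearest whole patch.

Balance m(1−p*) = e·p* gives m = e·p*/(1−p*) = 0.80×0.27000/0.73000 = 0.29589.
New p* = m/(m+e) = 0.29589/(0.29589+0.55200) = 0.34897.
Expected occupied = 157 × 0.34897 = 54.79 ≈ 55.

55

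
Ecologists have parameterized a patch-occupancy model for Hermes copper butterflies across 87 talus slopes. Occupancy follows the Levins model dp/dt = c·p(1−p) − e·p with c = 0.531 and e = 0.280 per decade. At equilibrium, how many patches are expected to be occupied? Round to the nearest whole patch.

p* = 1 − e/c = 1 − 0.280/0.531 = 0.4727.
Expected occupied patches = N × p* = 87 × 0.4727 = 41.12 ≈ 41.

41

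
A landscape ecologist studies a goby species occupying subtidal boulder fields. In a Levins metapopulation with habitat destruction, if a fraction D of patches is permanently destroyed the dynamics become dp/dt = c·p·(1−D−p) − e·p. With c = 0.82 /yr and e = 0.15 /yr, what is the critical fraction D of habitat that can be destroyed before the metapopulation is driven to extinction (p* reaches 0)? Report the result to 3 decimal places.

0.817

The nontrivial equilibrium is p* = (1−D) − e/c; extinction occurs when this hits zero.
So D_crit = 1 − e/c = 1 − 0.15/0.82 = 1 − 0.1829 = 0.8171.
This equals the undisturbed p*, a classic result of Lande's extension.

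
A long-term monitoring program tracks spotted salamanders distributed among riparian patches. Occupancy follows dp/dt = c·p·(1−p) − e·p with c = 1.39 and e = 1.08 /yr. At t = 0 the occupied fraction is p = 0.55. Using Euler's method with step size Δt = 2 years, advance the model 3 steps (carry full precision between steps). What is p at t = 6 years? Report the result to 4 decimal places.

Update rule: p ← p + [c·p·(1−p) − e·p]·Δt with Δt = 2.
p: 0.55000 → 0.05005  (Δp = -0.49995)
p: 0.05005 → 0.07412  (Δp = +0.02407)
p: 0.07412 → 0.10480  (Δp = +0.03068)

0.1048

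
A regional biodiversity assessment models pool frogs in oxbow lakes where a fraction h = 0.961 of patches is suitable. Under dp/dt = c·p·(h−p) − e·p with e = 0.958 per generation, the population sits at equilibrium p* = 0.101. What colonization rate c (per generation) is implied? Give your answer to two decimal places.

1.11

At equilibrium c(h−p*) = e, so c = e/(h−p*).
c = 0.958/(0.961 − 0.101) = 0.958/0.8600 = 1.1140.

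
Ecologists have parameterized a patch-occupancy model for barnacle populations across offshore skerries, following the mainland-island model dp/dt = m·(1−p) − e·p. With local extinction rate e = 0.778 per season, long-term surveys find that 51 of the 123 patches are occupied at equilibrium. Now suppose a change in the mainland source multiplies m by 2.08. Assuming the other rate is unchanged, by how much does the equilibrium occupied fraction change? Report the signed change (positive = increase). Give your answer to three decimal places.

Observed p* = 51/123 = 0.41463.
Balance m(1−p*) = e·p* gives m = e·p*/(1−p*) = 0.778×0.41463/0.58537 = 0.55107.
New p* = m/(m+e) = 1.14623/(1.14623+0.77800) = 0.59568.
Δp* = 0.59568 − 0.41463 = +0.18105.

0.181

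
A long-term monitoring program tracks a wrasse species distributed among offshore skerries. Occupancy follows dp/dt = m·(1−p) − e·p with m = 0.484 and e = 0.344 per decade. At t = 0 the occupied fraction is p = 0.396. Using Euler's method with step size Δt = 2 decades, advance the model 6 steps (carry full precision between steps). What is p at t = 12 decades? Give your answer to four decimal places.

Update rule: p ← p + [m·(1−p) − e·p]·Δt with Δt = 2.
p: 0.39600 → 0.70822  (Δp = +0.31222)
p: 0.70822 → 0.50341  (Δp = -0.20482)
p: 0.50341 → 0.63777  (Δp = +0.13436)
p: 0.63777 → 0.54963  (Δp = -0.08814)
p: 0.54963 → 0.60745  (Δp = +0.05782)
p: 0.60745 → 0.56952  (Δp = -0.03793)

0.5695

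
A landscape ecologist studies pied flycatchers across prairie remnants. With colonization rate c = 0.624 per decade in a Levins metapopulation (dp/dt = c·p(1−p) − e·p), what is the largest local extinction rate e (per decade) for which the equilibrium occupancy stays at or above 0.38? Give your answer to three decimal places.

1 − e/c ≥ 0.38 ⇒ e ≤ c(1 − 0.38) = 0.624 × 0.6200.
e_max = 0.3869.

0.387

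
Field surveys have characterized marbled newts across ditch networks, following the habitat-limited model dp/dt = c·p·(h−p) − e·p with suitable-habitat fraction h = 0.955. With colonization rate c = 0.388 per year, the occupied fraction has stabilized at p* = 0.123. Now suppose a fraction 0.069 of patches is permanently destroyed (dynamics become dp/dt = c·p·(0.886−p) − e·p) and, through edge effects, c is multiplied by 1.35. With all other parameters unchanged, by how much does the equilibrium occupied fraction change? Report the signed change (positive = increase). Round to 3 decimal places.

0.147

Balance c(h−p*) = e gives e = 0.388×(0.955 − 0.12300) = 0.32282.
New p* = 0.886 − e/c = 0.886 − 0.32282/0.52380 = 0.26970.
Δp* = 0.26970 − 0.12300 = +0.14670.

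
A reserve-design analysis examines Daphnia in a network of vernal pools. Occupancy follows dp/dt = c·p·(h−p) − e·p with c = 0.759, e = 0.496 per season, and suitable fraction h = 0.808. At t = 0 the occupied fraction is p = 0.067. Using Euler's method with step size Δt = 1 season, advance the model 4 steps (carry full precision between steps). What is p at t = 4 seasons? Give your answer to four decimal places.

0.0850

Update rule: p ← p + [c·p·(h−p) − e·p]·Δt with Δt = 1.
step 1: Δp = +0.00445, p = 0.07145
step 2: Δp = +0.00450, p = 0.07595
step 3: Δp = +0.00453, p = 0.08048
step 4: Δp = +0.00452, p = 0.08500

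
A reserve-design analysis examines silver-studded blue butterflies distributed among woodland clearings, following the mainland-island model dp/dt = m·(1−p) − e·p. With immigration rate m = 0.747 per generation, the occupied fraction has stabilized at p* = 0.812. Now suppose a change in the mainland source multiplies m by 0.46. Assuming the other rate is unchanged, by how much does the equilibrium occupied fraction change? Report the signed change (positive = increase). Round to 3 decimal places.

Balance m(1−p*) = e·p* gives e = m(1−p*)/p* = 0.747×0.18800/0.81200 = 0.17295.
New p* = m/(m+e) = 0.34362/(0.34362+0.17295) = 0.66520.
Δp* = 0.66520 − 0.81200 = -0.14680.

-0.147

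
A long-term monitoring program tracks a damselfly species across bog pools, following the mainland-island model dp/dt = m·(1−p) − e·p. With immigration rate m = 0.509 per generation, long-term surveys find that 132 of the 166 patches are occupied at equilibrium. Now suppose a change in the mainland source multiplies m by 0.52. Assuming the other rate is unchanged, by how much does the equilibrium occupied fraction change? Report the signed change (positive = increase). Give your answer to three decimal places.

-0.126

Observed p* = 132/166 = 0.79518.
Balance m(1−p*) = e·p* gives e = m(1−p*)/p* = 0.509×0.20482/0.79518 = 0.13111.
New p* = m/(m+e) = 0.26468/(0.26468+0.13111) = 0.66874.
Δp* = 0.66874 − 0.79518 = -0.12644.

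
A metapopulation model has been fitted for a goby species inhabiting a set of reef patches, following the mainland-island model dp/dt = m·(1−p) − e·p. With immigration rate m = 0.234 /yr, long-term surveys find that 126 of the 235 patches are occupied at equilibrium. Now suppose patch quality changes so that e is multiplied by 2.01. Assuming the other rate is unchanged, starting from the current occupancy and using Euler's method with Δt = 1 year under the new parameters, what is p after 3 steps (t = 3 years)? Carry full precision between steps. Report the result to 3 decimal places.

Observed p* = 126/235 = 0.53617.
Balance m(1−p*) = e·p* gives e = m(1−p*)/p* = 0.234×0.46383/0.53617 = 0.20243.
Starting from p₀ = 0.53617; update p ← p + (dp/dt)·Δt with the new parameters.
  1  |  dp/dt·Δt = -0.109622  |  p_1 = 0.426549
  2  |  dp/dt·Δt = -0.039367  |  p_2 = 0.387182
  3  |  dp/dt·Δt = -0.014137  |  p_3 = 0.373044

0.373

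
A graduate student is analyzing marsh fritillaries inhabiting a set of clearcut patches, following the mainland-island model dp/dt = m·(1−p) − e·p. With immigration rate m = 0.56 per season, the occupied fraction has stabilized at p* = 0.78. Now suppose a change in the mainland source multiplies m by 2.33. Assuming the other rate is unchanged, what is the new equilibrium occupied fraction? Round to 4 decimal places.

0.8920

Balance m(1−p*) = e·p* gives e = m(1−p*)/p* = 0.56×0.22000/0.78000 = 0.15795.
New p* = m/(m+e) = 1.30480/(1.30480+0.15795) = 0.89202.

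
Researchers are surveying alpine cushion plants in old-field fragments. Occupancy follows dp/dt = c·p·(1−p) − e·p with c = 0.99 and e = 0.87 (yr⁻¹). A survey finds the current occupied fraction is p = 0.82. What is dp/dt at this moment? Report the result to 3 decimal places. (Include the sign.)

-0.567

Colonization term: c·p·(1−p) = 0.99×0.82×0.1800 = 0.14612.
Extinction term: e·p = 0.71340.
dp/dt = 0.14612 − 0.71340 = -0.56728.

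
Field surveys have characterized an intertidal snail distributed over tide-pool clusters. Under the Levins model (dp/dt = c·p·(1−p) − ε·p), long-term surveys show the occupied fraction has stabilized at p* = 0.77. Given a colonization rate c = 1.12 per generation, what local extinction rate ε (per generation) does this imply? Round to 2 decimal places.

0.26

At equilibrium c(1−p*) = ε.
ε = 1.12 × (1 − 0.77) = 1.12 × 0.2300 = 0.2576.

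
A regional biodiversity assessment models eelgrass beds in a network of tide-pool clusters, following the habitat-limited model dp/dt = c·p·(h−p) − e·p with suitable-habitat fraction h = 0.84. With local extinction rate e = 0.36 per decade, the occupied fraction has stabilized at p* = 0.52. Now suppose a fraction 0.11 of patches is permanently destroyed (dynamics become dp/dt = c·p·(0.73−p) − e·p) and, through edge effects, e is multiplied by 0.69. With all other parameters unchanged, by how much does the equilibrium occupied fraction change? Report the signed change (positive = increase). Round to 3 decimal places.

-0.011

Balance c(h−p*) = e gives c = e/(0.84 − 0.52000) = 0.36/0.32000 = 1.12500.
New p* = 0.73 − e/c = 0.73 − 0.24840/1.12500 = 0.50920.
Δp* = 0.50920 − 0.52000 = -0.01080.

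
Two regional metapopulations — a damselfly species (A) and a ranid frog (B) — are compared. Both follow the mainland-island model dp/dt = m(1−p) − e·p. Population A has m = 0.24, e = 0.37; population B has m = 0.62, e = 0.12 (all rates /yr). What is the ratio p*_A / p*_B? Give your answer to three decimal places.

A: p*_A = m/(m+e) = 0.24/0.6100 = 0.3934.
B: p*_B = 0.62/0.7400 = 0.8378.
p*_A / p*_B = 0.3934/0.8378 = 0.4696.

0.470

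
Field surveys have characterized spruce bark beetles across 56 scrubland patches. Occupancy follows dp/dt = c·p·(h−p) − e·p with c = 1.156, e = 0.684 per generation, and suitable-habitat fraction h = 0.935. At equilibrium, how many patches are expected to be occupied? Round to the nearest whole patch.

19

p* = h − e/c = 0.935 − 0.5917 = 0.3433.
Expected occupied patches = N × p* = 56 × 0.3433 = 19.23 ≈ 19.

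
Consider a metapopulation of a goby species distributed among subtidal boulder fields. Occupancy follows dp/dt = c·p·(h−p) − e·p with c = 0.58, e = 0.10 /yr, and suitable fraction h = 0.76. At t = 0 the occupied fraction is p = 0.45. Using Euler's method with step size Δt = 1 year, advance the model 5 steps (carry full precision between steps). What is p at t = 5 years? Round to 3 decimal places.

Update rule: p ← p + [c·p·(h−p) − e·p]·Δt with Δt = 1.
step 1: Δp = +0.03591, p = 0.48591
step 2: Δp = +0.02866, p = 0.51457
step 3: Δp = +0.02179, p = 0.53636
step 4: Δp = +0.01594, p = 0.55229
step 5: Δp = +0.01131, p = 0.56360

0.564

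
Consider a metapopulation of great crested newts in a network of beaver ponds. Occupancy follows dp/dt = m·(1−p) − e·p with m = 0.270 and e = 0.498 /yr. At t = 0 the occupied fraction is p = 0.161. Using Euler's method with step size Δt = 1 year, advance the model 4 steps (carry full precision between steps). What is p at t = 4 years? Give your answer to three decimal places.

Update rule: p ← p + [m·(1−p) − e·p]·Δt with Δt = 1.
t = 1: p = 0.16100 + (+0.14635) = 0.30735
t = 2: p = 0.30735 + (+0.03395) = 0.34131
t = 3: p = 0.34131 + (+0.00788) = 0.34918
t = 4: p = 0.34918 + (+0.00183) = 0.35101

0.351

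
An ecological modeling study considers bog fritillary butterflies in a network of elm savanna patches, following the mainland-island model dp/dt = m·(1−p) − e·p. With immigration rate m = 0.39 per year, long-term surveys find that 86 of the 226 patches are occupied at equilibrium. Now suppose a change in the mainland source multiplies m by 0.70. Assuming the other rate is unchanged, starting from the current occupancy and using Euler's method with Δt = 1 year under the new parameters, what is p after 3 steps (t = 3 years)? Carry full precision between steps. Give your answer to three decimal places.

Observed p* = 86/226 = 0.38053.
Balance m(1−p*) = e·p* gives e = m(1−p*)/p* = 0.39×0.61947/0.38053 = 0.63488.
Starting from p₀ = 0.38053; update p ← p + (dp/dt)·Δt with the new parameters.
p: 0.38053 → 0.30805  (Δp = -0.07248)
p: 0.30805 → 0.30138  (Δp = -0.00668)
p: 0.30138 → 0.30076  (Δp = -0.00062)

0.301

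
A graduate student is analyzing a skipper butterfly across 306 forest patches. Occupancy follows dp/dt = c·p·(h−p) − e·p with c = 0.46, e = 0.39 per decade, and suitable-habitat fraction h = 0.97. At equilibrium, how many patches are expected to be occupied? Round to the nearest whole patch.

p* = h − e/c = 0.97 − 0.8478 = 0.1222.
Expected occupied patches = N × p* = 306 × 0.1222 = 37.39 ≈ 37.

37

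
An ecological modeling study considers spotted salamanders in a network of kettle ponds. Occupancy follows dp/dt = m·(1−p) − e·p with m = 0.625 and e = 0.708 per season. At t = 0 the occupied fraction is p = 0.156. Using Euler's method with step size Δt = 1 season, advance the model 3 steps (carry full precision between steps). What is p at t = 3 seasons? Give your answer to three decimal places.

0.480

Update rule: p ← p + [m·(1−p) − e·p]·Δt with Δt = 1.
  1  |  dp/dt·Δt = +0.417052  |  p_1 = 0.573052
  2  |  dp/dt·Δt = -0.138878  |  p_2 = 0.434174
  3  |  dp/dt·Δt = +0.046246  |  p_3 = 0.480420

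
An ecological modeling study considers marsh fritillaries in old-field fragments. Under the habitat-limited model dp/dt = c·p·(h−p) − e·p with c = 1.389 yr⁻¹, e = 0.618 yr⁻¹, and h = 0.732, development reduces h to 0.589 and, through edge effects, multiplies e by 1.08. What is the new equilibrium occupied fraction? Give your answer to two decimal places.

Before: p* = h − e/c = 0.732 − 0.618/1.389 = 0.732 − 0.4449 = 0.2871.
After: c = 1.389, e = 0.66744, h = 0.589; p* = 0.589 − 0.66744/1.389 = 0.1085.

0.11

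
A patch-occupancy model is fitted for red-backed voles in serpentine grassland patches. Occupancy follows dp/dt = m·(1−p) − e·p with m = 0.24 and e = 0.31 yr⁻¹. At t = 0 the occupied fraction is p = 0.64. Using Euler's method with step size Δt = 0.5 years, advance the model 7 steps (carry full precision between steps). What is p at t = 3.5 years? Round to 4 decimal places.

0.4578

Update rule: p ← p + [m·(1−p) − e·p]·Δt with Δt = 0.5.
t = 0.5: p = 0.64000 + (-0.05600) = 0.58400
t = 1: p = 0.58400 + (-0.04060) = 0.54340
t = 1.5: p = 0.54340 + (-0.02943) = 0.51397
t = 2: p = 0.51397 + (-0.02134) = 0.49262
t = 2.5: p = 0.49262 + (-0.01547) = 0.47715
t = 3: p = 0.47715 + (-0.01122) = 0.46594
t = 3.5: p = 0.46594 + (-0.00813) = 0.45780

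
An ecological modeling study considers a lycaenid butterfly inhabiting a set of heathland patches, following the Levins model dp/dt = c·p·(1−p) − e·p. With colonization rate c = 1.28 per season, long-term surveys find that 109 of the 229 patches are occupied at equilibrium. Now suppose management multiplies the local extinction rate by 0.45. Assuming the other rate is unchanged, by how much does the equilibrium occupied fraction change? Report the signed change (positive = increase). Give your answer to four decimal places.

0.2882

Observed p* = 109/229 = 0.47598.
Balance c(1−p*) = e gives e = 1.28×(1 − 0.47598) = 0.67075.
New p* = 1 − e/c = 1 − 0.30184/1.28000 = 0.76419.
Δp* = 0.76419 − 0.47598 = +0.28821.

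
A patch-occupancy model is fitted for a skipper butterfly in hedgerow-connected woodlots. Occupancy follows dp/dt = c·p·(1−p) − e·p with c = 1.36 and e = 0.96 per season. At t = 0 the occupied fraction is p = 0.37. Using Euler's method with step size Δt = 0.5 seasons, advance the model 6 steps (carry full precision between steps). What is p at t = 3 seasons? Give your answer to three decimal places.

Update rule: p ← p + [c·p·(1−p) − e·p]·Δt with Δt = 0.5.
step 1: Δp = -0.01909, p = 0.35091
step 2: Δp = -0.01355, p = 0.33736
step 3: Δp = -0.00992, p = 0.32744
step 4: Δp = -0.00742, p = 0.32002
step 5: Δp = -0.00564, p = 0.31438
step 6: Δp = -0.00433, p = 0.31005

0.310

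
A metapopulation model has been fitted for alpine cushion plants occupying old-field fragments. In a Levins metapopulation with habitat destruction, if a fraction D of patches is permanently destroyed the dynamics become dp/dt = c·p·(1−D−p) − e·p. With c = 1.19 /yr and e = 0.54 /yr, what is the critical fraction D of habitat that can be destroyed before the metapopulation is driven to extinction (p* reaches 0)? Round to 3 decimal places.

0.546

The nontrivial equilibrium is p* = (1−D) − e/c; extinction occurs when this hits zero.
So D_crit = 1 − e/c = 1 − 0.54/1.19 = 1 − 0.4538 = 0.5462.
Note this equals the original equilibrium occupancy — the Levins extinction-debt result.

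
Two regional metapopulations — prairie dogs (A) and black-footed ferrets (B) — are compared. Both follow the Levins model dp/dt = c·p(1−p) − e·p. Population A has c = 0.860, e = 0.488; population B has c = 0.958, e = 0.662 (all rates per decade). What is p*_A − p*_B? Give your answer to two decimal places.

0.12

A: p*_A = 1 − 0.488/0.860 = 0.4326.
B: p*_B = 1 − 0.662/0.958 = 0.3090.
p*_A − p*_B = 0.4326 − 0.3090 = 0.1236.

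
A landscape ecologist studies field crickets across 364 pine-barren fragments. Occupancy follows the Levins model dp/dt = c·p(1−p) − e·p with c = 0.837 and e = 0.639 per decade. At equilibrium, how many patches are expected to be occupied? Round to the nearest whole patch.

p* = 1 − e/c = 1 − 0.639/0.837 = 0.2366.
Expected occupied patches = N × p* = 364 × 0.2366 = 86.11 ≈ 86.

86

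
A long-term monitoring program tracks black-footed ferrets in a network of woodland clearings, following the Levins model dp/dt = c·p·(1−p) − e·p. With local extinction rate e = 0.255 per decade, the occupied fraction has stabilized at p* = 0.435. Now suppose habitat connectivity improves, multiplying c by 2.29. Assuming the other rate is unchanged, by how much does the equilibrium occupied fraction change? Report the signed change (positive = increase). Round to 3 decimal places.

Balance c(1−p*) = e gives c = e/(1 − 0.43500) = 0.255/0.56500 = 0.45133.
New p* = 1 − e/c = 1 − 0.25500/1.03355 = 0.75328.
Δp* = 0.75328 − 0.43500 = +0.31828.

0.318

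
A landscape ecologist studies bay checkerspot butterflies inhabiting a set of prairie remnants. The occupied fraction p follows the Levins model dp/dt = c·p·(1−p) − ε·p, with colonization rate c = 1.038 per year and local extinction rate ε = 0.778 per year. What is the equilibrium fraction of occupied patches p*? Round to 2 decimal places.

Setting dp/dt = 0 and dividing through by p* gives c·(1−p*) = ε.
So p* = 1 − ε/c = 1 − 0.778/1.038 = 1 − 0.7495 = 0.2505.

0.25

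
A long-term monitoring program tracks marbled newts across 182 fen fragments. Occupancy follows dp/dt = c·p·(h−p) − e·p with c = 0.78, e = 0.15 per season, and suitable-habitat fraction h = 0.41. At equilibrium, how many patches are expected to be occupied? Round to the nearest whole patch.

p* = h − e/c = 0.41 − 0.1923 = 0.2177.
Expected occupied patches = N × p* = 182 × 0.2177 = 39.62 ≈ 40.

40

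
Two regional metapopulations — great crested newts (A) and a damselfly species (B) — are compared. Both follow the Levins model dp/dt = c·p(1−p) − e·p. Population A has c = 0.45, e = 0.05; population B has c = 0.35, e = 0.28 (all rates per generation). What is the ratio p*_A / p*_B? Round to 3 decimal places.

4.444

A: p*_A = 1 − 0.05/0.45 = 0.8889.
B: p*_B = 1 − 0.28/0.35 = 0.2000.
p*_A / p*_B = 0.8889/0.2000 = 4.4444.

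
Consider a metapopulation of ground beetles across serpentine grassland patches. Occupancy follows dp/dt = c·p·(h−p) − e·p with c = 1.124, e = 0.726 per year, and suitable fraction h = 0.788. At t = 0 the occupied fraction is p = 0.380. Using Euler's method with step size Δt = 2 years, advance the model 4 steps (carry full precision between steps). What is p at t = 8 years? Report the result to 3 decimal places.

0.151

Update rule: p ← p + [c·p·(h−p) − e·p]·Δt with Δt = 2.
  1  |  dp/dt·Δt = -0.203230  |  p_1 = 0.176770
  2  |  dp/dt·Δt = -0.013780  |  p_2 = 0.162990
  3  |  dp/dt·Δt = -0.007657  |  p_3 = 0.155333
  4  |  dp/dt·Δt = -0.004623  |  p_4 = 0.150710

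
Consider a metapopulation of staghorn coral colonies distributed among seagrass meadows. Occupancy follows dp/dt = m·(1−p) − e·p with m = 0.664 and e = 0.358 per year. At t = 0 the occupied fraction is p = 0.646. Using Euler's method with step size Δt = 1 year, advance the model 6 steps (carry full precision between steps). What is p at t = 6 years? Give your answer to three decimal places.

Update rule: p ← p + [m·(1−p) − e·p]·Δt with Δt = 1.
step 1: Δp = +0.00379, p = 0.64979
step 2: Δp = -0.00008, p = 0.64970
step 3: Δp = +0.00000, p = 0.64971
step 4: Δp = -0.00000, p = 0.64971
step 5: Δp = +0.00000, p = 0.64971
step 6: Δp = -0.00000, p = 0.64971

0.650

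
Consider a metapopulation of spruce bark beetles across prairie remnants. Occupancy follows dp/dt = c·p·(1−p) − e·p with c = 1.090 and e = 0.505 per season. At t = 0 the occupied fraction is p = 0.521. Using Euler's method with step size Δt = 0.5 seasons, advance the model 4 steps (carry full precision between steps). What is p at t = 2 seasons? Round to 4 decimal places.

0.5326

Update rule: p ← p + [c·p·(1−p) − e·p]·Δt with Δt = 0.5.
p: 0.52100 → 0.52546  (Δp = +0.00446)
p: 0.52546 → 0.52868  (Δp = +0.00322)
p: 0.52868 → 0.53099  (Δp = +0.00231)
p: 0.53099 → 0.53264  (Δp = +0.00165)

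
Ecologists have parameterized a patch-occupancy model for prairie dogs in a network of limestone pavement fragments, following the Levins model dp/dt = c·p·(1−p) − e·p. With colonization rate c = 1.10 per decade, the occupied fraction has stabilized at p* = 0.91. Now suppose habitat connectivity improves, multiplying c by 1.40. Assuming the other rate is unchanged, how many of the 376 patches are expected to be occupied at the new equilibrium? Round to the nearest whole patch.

Balance c(1−p*) = e gives e = 1.10×(1 − 0.91000) = 0.09900.
New p* = 1 − e/c = 1 − 0.09900/1.54000 = 0.93571.
Expected occupied = 376 × 0.93571 = 351.83 ≈ 352.

352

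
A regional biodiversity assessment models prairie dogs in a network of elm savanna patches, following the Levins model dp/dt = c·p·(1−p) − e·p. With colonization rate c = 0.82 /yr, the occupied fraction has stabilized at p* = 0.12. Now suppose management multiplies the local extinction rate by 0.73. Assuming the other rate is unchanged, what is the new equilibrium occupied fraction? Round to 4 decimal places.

Balance c(1−p*) = e gives e = 0.82×(1 − 0.12000) = 0.72160.
New p* = 1 − e/c = 1 − 0.52677/0.82000 = 0.35760.

0.3576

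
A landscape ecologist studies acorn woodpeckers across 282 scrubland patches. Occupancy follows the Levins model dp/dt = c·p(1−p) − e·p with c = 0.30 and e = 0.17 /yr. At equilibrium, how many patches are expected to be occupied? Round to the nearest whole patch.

p* = 1 − e/c = 1 − 0.17/0.30 = 0.4333.
Expected occupied patches = N × p* = 282 × 0.4333 = 122.20 ≈ 122.

122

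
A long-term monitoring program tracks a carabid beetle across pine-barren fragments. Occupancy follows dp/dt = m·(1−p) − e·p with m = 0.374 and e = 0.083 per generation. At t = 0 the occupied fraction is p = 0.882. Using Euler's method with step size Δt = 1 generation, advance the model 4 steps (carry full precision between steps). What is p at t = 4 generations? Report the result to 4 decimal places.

Update rule: p ← p + [m·(1−p) − e·p]·Δt with Δt = 1.
t = 1: p = 0.88200 + (-0.02907) = 0.85293
t = 2: p = 0.85293 + (-0.01579) = 0.83714
t = 3: p = 0.83714 + (-0.00857) = 0.82857
t = 4: p = 0.82857 + (-0.00465) = 0.82391

0.8239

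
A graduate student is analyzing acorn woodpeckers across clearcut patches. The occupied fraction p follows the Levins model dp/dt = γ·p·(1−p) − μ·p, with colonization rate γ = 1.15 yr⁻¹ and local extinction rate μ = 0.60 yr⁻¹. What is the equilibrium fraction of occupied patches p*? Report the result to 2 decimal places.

Setting dp/dt = 0 and dividing through by p* gives γ·(1−p*) = μ.
So p* = 1 − μ/γ = 1 − 0.60/1.15 = 1 − 0.5217 = 0.4783.

0.48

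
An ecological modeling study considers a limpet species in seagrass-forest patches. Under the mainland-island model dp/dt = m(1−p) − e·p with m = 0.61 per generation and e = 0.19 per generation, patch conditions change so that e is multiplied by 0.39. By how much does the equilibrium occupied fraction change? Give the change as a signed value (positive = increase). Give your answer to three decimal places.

Before: p* = 0.61/(0.61+0.19) = 0.7625.
After: m = 0.61, e = 0.0741; p* = 0.61/0.6841 = 0.8917.
Δp* = 0.8917 − 0.7625 = +0.1292.

0.129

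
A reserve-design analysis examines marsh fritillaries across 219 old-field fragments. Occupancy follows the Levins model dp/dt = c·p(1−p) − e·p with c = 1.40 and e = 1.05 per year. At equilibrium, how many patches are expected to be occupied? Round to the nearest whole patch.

55

p* = 1 − e/c = 1 − 1.05/1.40 = 0.2500.
Expected occupied patches = N × p* = 219 × 0.2500 = 54.75 ≈ 55.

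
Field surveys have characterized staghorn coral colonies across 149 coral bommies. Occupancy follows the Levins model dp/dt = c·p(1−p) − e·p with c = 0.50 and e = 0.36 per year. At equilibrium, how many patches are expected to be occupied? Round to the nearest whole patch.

42

p* = 1 − e/c = 1 − 0.36/0.50 = 0.2800.
Expected occupied patches = N × p* = 149 × 0.2800 = 41.72 ≈ 42.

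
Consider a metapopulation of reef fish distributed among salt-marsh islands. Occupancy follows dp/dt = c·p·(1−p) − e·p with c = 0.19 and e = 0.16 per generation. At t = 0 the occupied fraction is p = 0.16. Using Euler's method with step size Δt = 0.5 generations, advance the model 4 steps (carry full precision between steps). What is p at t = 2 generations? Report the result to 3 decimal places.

Update rule: p ← p + [c·p·(1−p) − e·p]·Δt with Δt = 0.5.
  1  |  dp/dt·Δt = -0.000032  |  p_1 = 0.159968
  2  |  dp/dt·Δt = -0.000032  |  p_2 = 0.159936
  3  |  dp/dt·Δt = -0.000031  |  p_3 = 0.159905
  4  |  dp/dt·Δt = -0.000031  |  p_4 = 0.159875

0.160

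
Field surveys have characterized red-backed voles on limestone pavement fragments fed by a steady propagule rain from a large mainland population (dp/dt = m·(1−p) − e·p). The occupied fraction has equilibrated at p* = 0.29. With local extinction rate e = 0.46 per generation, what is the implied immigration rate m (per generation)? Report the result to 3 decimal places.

At equilibrium m(1−p*) = e·p*, so m = e·p*/(1−p*).
m = 0.46 × 0.29 / 0.7100 = 0.1334/0.7100 = 0.1879.

0.188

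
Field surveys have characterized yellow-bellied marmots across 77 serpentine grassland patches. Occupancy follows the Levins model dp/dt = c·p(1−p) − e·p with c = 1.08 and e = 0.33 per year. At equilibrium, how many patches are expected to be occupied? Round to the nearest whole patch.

p* = 1 − e/c = 1 − 0.33/1.08 = 0.6944.
Expected occupied patches = N × p* = 77 × 0.6944 = 53.47 ≈ 53.

53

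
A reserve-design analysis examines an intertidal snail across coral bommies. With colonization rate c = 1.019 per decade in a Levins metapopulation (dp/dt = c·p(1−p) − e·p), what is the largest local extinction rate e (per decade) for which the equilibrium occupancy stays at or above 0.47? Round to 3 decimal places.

1 − e/c ≥ 0.47 ⇒ e ≤ c(1 − 0.47) = 1.019 × 0.5300.
e_max = 0.5401.

0.540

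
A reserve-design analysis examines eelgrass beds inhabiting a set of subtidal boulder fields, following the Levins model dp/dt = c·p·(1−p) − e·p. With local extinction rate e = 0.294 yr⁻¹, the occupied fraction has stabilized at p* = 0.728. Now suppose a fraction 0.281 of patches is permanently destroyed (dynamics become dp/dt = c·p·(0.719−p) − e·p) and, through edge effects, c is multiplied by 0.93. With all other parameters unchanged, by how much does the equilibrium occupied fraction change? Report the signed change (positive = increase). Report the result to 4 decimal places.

Balance c(1−p*) = e gives c = e/(1 − 0.72800) = 0.294/0.27200 = 1.08088.
New p* = 0.719 − e/c = 0.719 − 0.29400/1.00522 = 0.42653.
Δp* = 0.42653 − 0.72800 = -0.30147.

-0.3015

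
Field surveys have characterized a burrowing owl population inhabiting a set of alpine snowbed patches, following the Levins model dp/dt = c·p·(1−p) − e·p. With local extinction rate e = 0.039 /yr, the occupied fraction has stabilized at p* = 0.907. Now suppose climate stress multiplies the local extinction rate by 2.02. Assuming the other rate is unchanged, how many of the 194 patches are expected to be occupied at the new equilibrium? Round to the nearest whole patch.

Balance c(1−p*) = e gives c = e/(1 − 0.90700) = 0.039/0.09300 = 0.41935.
New p* = 1 − e/c = 1 − 0.07878/0.41935 = 0.81214.
Expected occupied = 194 × 0.81214 = 157.56 ≈ 158.

158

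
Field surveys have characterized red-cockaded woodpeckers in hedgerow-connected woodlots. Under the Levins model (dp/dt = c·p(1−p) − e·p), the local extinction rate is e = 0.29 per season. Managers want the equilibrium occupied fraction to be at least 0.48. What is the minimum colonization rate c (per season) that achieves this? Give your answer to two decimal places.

0.56

p* = 1 − e/c ≥ 0.48 requires e/c ≤ 0.5200, i.e. c ≥ e/0.5200.
c_min = 0.29/0.5200 = 0.5577.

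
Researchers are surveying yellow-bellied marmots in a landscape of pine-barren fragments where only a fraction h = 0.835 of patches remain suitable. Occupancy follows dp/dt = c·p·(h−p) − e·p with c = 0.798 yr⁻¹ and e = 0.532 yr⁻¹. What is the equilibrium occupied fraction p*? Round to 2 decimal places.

Setting dp/dt = 0 and dividing by p* gives c·(h−p*) = e.
So p* = h − e/c = 0.835 − 0.532/0.798 = 0.835 − 0.6667 = 0.1683.

0.17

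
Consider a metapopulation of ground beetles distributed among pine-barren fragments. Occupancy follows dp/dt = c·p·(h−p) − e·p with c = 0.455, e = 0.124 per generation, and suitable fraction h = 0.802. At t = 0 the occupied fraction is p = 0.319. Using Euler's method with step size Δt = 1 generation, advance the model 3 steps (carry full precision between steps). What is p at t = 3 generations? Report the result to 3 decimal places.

Update rule: p ← p + [c·p·(h−p) − e·p]·Δt with Δt = 1.
step 1: Δp = +0.03055, p = 0.34955
step 2: Δp = +0.02862, p = 0.37816
step 3: Δp = +0.02603, p = 0.40420

0.404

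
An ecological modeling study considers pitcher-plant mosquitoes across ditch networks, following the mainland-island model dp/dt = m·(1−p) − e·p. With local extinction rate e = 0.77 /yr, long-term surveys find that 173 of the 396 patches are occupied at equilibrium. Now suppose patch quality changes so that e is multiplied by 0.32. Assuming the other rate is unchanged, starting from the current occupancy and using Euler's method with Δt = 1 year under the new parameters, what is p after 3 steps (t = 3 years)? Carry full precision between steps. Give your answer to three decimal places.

Observed p* = 173/396 = 0.43687.
Balance m(1−p*) = e·p* gives m = e·p*/(1−p*) = 0.77×0.43687/0.56313 = 0.59735.
Starting from p₀ = 0.43687; update p ← p + (dp/dt)·Δt with the new parameters.
  1  |  dp/dt·Δt = +0.228744  |  p_1 = 0.665613
  2  |  dp/dt·Δt = +0.035740  |  p_2 = 0.701353
  3  |  dp/dt·Δt = +0.005584  |  p_3 = 0.706938

0.707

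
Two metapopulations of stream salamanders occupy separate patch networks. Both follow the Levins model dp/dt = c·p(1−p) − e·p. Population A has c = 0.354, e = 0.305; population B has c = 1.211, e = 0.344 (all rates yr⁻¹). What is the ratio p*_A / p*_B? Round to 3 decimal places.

A: p*_A = 1 − 0.305/0.354 = 0.1384.
B: p*_B = 1 − 0.344/1.211 = 0.7159.
p*_A / p*_B = 0.1384/0.7159 = 0.1933.

0.193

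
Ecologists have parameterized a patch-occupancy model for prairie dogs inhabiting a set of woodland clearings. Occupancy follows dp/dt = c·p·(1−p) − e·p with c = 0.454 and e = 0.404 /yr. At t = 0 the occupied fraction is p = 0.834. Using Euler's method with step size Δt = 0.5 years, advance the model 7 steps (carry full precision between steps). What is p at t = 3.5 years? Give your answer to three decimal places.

0.382

Update rule: p ← p + [c·p·(1−p) − e·p]·Δt with Δt = 0.5.
p: 0.83400 → 0.69696  (Δp = -0.13704)
p: 0.69696 → 0.60412  (Δp = -0.09284)
p: 0.60412 → 0.53637  (Δp = -0.06774)
p: 0.53637 → 0.48448  (Δp = -0.05190)
p: 0.48448 → 0.44331  (Δp = -0.04117)
p: 0.44331 → 0.40978  (Δp = -0.03353)
p: 0.40978 → 0.38191  (Δp = -0.02787)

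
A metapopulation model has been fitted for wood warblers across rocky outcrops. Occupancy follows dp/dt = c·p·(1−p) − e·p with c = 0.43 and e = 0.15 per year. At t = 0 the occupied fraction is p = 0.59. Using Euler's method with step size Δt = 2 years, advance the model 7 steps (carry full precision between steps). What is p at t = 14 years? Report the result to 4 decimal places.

0.6509

Update rule: p ← p + [c·p·(1−p) − e·p]·Δt with Δt = 2.
p: 0.59000 → 0.62103  (Δp = +0.03103)
p: 0.62103 → 0.63713  (Δp = +0.01609)
p: 0.63713 → 0.64482  (Δp = +0.00769)
p: 0.64482 → 0.64834  (Δp = +0.00352)
p: 0.64834 → 0.64991  (Δp = +0.00158)
p: 0.64991 → 0.65061  (Δp = +0.00070)
p: 0.65061 → 0.65092  (Δp = +0.00031)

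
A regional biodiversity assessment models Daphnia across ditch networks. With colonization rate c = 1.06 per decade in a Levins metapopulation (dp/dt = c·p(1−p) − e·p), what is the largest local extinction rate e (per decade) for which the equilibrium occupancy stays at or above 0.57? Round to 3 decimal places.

1 − e/c ≥ 0.57 ⇒ e ≤ c(1 − 0.57) = 1.06 × 0.4300.
e_max = 0.4558.

0.456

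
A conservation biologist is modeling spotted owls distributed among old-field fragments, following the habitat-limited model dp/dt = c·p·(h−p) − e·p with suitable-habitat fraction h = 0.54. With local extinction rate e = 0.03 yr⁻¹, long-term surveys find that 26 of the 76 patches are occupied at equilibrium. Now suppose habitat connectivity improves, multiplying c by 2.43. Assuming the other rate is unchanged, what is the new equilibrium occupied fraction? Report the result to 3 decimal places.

0.459

Observed p* = 26/76 = 0.34211.
Balance c(h−p*) = e gives c = e/(0.54 − 0.34211) = 0.03/0.19789 = 0.15160.
New p* = 0.54 − e/c = 0.54 − 0.03000/0.36839 = 0.45856.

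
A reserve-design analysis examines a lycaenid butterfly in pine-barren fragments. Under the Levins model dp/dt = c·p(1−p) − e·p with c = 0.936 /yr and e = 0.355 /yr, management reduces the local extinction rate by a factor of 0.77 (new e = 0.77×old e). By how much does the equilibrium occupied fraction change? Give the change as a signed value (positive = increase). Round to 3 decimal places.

0.087

Before: p* = 1 − 0.355/0.936 = 0.6207.
After the change, c = 0.936, e = 0.27335, so p* = 1 − 0.27335/0.936 = 0.7080.
Δp* = 0.7080 − 0.6207 = +0.0872.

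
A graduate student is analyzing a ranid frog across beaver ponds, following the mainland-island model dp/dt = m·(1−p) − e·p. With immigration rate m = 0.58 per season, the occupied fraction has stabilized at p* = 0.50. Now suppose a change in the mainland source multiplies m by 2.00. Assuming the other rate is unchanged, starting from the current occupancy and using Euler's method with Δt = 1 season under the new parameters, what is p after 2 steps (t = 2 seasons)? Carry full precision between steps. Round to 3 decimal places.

Balance m(1−p*) = e·p* gives e = m(1−p*)/p* = 0.58×0.50000/0.50000 = 0.58000.
Starting from p₀ = 0.50000; update p ← p + (dp/dt)·Δt with the new parameters.
t = 1: p = 0.50000 + (+0.29000) = 0.79000
t = 2: p = 0.79000 + (-0.21460) = 0.57540

0.575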